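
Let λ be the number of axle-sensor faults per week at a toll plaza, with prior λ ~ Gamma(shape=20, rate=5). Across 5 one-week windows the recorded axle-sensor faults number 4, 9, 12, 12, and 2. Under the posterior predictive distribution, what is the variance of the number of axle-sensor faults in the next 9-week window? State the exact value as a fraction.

10089/100

Total count: 4 + 9 + 12 + 12 + 2 = 39.
Total exposure: 5 weeks.
Gamma(α, β) with Poisson data over total exposure Σt gives posterior Gamma(α+Σx, β+Σt) = Gamma(59, 10).
The posterior predictive for a window of length T is Negative Binomial with variance T·α'·(β'+T)/β'² = 9·59·19/100 = 10089/100.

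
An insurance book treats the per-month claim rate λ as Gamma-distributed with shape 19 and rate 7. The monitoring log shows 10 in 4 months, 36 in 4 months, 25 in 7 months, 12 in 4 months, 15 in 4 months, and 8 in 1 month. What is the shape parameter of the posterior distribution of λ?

125

Total count: 10 + 36 + 25 + 12 + 15 + 8 = 106.
Total exposure: 4 + 4 + 7 + 4 + 4 + 1 = 24 months.
Conjugate update: add total count to the shape and total exposure to the rate, giving Gamma(125, 31).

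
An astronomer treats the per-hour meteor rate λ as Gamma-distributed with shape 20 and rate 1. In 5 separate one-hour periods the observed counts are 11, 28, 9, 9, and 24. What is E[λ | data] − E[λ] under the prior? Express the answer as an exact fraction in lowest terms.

-19/6

Total count: 11 + 28 + 9 + 9 + 24 = 81.
Total exposure: 5 hours.
Posterior: α' = 20 + 81 = 101, β' = 1 + 5 = 6.
Posterior mean = 101/6 = 101/6; prior mean = 20/1 = 20. Difference = 101/6 − 20 = -19/6.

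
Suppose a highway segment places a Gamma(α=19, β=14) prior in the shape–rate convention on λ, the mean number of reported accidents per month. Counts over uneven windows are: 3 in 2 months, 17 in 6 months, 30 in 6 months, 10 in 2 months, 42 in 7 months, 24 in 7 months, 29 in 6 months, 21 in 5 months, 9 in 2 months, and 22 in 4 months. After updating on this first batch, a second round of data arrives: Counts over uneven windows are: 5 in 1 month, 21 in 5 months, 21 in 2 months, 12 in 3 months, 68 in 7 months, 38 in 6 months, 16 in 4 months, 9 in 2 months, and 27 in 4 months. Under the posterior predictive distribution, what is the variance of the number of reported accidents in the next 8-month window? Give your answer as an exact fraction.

Total count: 3 + 17 + 30 + 10 + 42 + 24 + 29 + 21 + 9 + 22 = 207.
Total exposure: 2 + 6 + 6 + 2 + 7 + 7 + 6 + 5 + 2 + 4 = 47 months.
After the first batch: Gamma(19 + 207, 14 + 47) = Gamma(226, 61).
Total count: 5 + 21 + 21 + 12 + 68 + 38 + 16 + 9 + 27 = 217.
Total exposure: 1 + 5 + 2 + 3 + 7 + 6 + 4 + 2 + 4 = 34 months.
After the second batch: Gamma(226 + 217, 61 + 34) = Gamma(443, 95).
The posterior predictive for a window of length T is Negative Binomial with variance T·α'·(β'+T)/β'² = 8·443·103/9025 = 365032/9025.

365032/9025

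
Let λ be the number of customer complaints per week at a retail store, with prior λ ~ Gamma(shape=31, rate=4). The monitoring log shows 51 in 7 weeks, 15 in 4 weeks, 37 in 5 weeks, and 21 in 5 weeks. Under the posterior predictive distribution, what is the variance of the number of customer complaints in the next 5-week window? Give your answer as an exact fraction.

Total count: 51 + 15 + 37 + 21 = 124.
Total exposure: 7 + 4 + 5 + 5 = 21 weeks.
The Gamma prior is conjugate for the Poisson rate, so λ | data ~ Gamma(31+124, 4+21) = Gamma(155, 25).
The posterior predictive for a window of length T is Negative Binomial with variance T·α'·(β'+T)/β'² = 5·155·30/625 = 186/5.

186/5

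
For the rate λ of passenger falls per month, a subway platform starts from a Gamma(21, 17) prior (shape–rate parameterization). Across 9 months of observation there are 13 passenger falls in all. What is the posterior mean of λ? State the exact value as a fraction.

17/13

Total count 13 over total exposure 9 months.
Gamma(α, β) with Poisson data over total exposure Σt gives posterior Gamma(α+Σx, β+Σt) = Gamma(34, 26).
Posterior mean = α'/β' = 34/26 = 17/13.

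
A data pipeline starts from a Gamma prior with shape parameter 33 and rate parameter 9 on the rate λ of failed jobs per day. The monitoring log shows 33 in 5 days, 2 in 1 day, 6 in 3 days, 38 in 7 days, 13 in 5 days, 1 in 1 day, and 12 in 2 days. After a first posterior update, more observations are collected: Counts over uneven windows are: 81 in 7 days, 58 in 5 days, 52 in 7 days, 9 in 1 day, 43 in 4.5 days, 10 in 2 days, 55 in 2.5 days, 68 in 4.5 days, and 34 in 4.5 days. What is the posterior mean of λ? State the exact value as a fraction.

Total count: 33 + 2 + 6 + 38 + 13 + 1 + 12 = 105.
Total exposure: 5 + 1 + 3 + 7 + 5 + 1 + 2 = 24 days.
After the first batch: Gamma(33 + 105, 9 + 24) = Gamma(138, 33).
Total count: 81 + 58 + 52 + 9 + 43 + 10 + 55 + 68 + 34 = 410.
Total exposure: 7 + 5 + 7 + 1 + 4.5 + 2 + 2.5 + 4.5 + 4.5 = 38 days.
After the second batch: Gamma(138 + 410, 33 + 38) = Gamma(548, 71).
Posterior mean = α'/β' = 548/71.

548/71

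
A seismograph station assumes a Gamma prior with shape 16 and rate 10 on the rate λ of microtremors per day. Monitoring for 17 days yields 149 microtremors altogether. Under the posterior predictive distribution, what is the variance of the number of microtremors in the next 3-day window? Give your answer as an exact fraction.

550/27

Total count 149 over total exposure 17 days.
Gamma(α, β) with Poisson data over total exposure Σt gives posterior Gamma(α+Σx, β+Σt) = Gamma(165, 27).
The posterior predictive for a window of length T is Negative Binomial with variance T·α'·(β'+T)/β'² = 3·165·30/729 = 550/27.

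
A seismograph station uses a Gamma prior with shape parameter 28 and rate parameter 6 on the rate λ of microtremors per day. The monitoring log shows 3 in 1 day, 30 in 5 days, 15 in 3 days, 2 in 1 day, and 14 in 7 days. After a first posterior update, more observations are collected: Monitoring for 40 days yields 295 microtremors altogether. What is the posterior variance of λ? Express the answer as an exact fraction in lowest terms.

Total count: 3 + 30 + 15 + 2 + 14 = 64.
Total exposure: 1 + 5 + 3 + 1 + 7 = 17 days.
After the first batch: Gamma(28 + 64, 6 + 17) = Gamma(92, 23).
Total count 295 over total exposure 40 days.
After the second batch: Gamma(92 + 295, 23 + 40) = Gamma(387, 63).
Posterior variance = α'/β'² = 387/3969 = 43/441.

43/441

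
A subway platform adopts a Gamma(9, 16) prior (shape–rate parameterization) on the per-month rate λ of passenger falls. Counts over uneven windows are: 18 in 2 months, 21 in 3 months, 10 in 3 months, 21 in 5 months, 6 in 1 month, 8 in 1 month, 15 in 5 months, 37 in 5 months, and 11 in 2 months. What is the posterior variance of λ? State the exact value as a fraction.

Total count: 18 + 21 + 10 + 21 + 6 + 8 + 15 + 37 + 11 = 147.
Total exposure: 2 + 3 + 3 + 5 + 1 + 1 + 5 + 5 + 2 = 27 months.
The Gamma prior is conjugate for the Poisson rate, so λ | data ~ Gamma(9+147, 16+27) = Gamma(156, 43).
Posterior variance = α'/β'² = 156/1849.

156/1849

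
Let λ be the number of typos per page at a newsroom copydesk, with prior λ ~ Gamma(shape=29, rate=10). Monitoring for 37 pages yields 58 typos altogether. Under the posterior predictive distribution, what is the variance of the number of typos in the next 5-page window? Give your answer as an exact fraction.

22620/2209

Total count 58 over total exposure 37 pages.
Posterior: α' = 29 + 58 = 87, β' = 10 + 37 = 47.
The posterior predictive for a window of length T is Negative Binomial with variance T·α'·(β'+T)/β'² = 5·87·52/2209 = 22620/2209.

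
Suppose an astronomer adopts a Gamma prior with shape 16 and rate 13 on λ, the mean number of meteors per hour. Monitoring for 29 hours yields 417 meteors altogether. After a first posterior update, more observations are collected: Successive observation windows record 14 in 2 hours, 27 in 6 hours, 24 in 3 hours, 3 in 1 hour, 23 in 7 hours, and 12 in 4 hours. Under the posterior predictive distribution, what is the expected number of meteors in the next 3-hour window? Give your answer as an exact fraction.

Total count 417 over total exposure 29 hours.
After the first batch: Gamma(16 + 417, 13 + 29) = Gamma(433, 42).
Total count: 14 + 27 + 24 + 3 + 23 + 12 = 103.
Total exposure: 2 + 6 + 3 + 1 + 7 + 4 = 23 hours.
After the second batch: Gamma(433 + 103, 42 + 23) = Gamma(536, 65).
Predictive mean over a 3-hour window = T·E[λ|data] = 3·536/65 = 1608/65.

1608/65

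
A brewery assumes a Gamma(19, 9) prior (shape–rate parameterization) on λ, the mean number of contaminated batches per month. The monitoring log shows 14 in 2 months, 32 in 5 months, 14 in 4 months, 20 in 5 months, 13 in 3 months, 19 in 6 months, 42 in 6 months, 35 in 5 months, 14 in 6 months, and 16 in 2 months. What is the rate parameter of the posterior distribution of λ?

53

Total count: 14 + 32 + 14 + 20 + 13 + 19 + 42 + 35 + 14 + 16 = 219.
Total exposure: 2 + 5 + 4 + 5 + 3 + 6 + 6 + 5 + 6 + 2 = 44 months.
By Gamma–Poisson conjugacy, the posterior is Gamma(α + Σx, β + Σt) = Gamma(19 + 219, 9 + 44) = Gamma(238, 53).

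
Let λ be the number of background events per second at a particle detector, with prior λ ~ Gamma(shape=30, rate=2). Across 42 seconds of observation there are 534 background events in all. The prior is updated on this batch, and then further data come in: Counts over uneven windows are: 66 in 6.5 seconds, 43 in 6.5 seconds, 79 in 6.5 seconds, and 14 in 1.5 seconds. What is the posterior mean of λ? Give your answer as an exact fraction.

766/65

Total count 534 over total exposure 42 seconds.
After the first batch: Gamma(30 + 534, 2 + 42) = Gamma(564, 44).
Total count: 66 + 43 + 79 + 14 = 202.
Total exposure: 6.5 + 6.5 + 6.5 + 1.5 = 21 seconds.
After the second batch: Gamma(564 + 202, 44 + 21) = Gamma(766, 65).
Posterior mean = α'/β' = 766/65.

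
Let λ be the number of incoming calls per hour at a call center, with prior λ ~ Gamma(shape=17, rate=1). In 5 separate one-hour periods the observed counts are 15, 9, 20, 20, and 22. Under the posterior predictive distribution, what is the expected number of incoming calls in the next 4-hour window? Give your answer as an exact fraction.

Total count: 15 + 9 + 20 + 20 + 22 = 86.
Total exposure: 5 hours.
Conjugate update: add total count to the shape and total exposure to the rate, giving Gamma(103, 6).
Predictive mean over a 4-hour window = T·E[λ|data] = 4·103/6 = 206/3.

206/3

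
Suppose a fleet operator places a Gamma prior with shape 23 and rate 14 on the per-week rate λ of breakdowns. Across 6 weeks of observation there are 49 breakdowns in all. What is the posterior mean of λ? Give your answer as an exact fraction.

Total count 49 over total exposure 6 weeks.
Conjugate update: add total count to the shape and total exposure to the rate, giving Gamma(72, 20).
Posterior mean = α'/β' = 72/20 = 18/5.

18/5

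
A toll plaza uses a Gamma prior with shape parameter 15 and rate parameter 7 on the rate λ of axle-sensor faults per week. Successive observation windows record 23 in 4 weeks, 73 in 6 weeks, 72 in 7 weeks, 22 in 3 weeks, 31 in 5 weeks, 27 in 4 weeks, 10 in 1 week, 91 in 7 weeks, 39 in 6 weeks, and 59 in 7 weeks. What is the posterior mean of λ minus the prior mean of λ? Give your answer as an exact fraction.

793/133

Total count: 23 + 73 + 72 + 22 + 31 + 27 + 10 + 91 + 39 + 59 = 447.
Total exposure: 4 + 6 + 7 + 3 + 5 + 4 + 1 + 7 + 6 + 7 = 50 weeks.
The Gamma prior is conjugate for the Poisson rate, so λ | data ~ Gamma(15+447, 7+50) = Gamma(462, 57).
Posterior mean = 462/57 = 154/19; prior mean = 15/7 = 15/7. Difference = 154/19 − 15/7 = 793/133.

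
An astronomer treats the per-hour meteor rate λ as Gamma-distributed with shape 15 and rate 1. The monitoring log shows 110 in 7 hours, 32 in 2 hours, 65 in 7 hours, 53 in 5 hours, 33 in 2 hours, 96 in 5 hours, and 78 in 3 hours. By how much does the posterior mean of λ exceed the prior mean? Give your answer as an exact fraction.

1/16

Total count: 110 + 32 + 65 + 53 + 33 + 96 + 78 = 467.
Total exposure: 7 + 2 + 7 + 5 + 2 + 5 + 3 = 31 hours.
Gamma(α, β) with Poisson data over total exposure Σt gives posterior Gamma(α+Σx, β+Σt) = Gamma(482, 32).
Posterior mean = 482/32 = 241/16; prior mean = 15/1 = 15. Difference = 241/16 − 15 = 1/16.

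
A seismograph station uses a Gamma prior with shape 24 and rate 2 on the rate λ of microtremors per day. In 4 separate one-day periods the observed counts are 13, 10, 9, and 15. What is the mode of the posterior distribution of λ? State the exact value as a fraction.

Total count: 13 + 10 + 9 + 15 = 47.
Total exposure: 4 days.
Gamma(α, β) with Poisson data over total exposure Σt gives posterior Gamma(α+Σx, β+Σt) = Gamma(71, 6).
Posterior mode = (α'−1)/β' = 70/6 = 35/3.

35/3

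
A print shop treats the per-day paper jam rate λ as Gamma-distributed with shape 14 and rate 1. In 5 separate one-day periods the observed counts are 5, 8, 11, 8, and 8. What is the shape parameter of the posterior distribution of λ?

Total count: 5 + 8 + 11 + 8 + 8 = 40.
Total exposure: 5 days.
Gamma(α, β) with Poisson data over total exposure Σt gives posterior Gamma(α+Σx, β+Σt) = Gamma(54, 6).

54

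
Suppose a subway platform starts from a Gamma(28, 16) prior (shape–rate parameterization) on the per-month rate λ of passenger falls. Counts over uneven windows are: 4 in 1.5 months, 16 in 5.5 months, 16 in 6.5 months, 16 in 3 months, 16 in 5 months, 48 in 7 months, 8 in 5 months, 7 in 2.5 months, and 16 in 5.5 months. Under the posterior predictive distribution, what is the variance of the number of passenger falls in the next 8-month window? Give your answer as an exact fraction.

Total count: 4 + 16 + 16 + 16 + 16 + 48 + 8 + 7 + 16 = 147.
Total exposure: 1.5 + 5.5 + 6.5 + 3 + 5 + 7 + 5 + 2.5 + 5.5 = 41.5 months.
By Gamma–Poisson conjugacy, the posterior is Gamma(α + Σx, β + Σt) = Gamma(28 + 147, 16 + 41.5) = Gamma(175, 115/2).
The posterior predictive for a window of length T is Negative Binomial with variance T·α'·(β'+T)/β'² = 8·175·(131/2)/(13225/4) = 14672/529.

14672/529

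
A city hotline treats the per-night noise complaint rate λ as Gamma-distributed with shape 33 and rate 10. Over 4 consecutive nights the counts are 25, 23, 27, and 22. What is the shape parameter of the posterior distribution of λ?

130

Total count: 25 + 23 + 27 + 22 = 97.
Total exposure: 4 nights.
The Gamma prior is conjugate for the Poisson rate, so λ | data ~ Gamma(33+97, 10+4) = Gamma(130, 14).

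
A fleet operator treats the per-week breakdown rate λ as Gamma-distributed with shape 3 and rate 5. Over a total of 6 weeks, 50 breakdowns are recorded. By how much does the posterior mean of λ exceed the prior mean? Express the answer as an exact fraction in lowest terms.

Total count 50 over total exposure 6 weeks.
By Gamma–Poisson conjugacy, the posterior is Gamma(α + Σx, β + Σt) = Gamma(3 + 50, 5 + 6) = Gamma(53, 11).
Posterior mean = 53/11 = 53/11; prior mean = 3/5 = 3/5. Difference = 53/11 − 3/5 = 232/55.

232/55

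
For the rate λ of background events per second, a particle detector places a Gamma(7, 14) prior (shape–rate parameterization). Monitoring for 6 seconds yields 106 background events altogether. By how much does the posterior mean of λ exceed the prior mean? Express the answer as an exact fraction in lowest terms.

103/20

Total count 106 over total exposure 6 seconds.
By Gamma–Poisson conjugacy, the posterior is Gamma(α + Σx, β + Σt) = Gamma(7 + 106, 14 + 6) = Gamma(113, 20).
Posterior mean = 113/20 = 113/20; prior mean = 7/14 = 1/2. Difference = 113/20 − 1/2 = 103/20.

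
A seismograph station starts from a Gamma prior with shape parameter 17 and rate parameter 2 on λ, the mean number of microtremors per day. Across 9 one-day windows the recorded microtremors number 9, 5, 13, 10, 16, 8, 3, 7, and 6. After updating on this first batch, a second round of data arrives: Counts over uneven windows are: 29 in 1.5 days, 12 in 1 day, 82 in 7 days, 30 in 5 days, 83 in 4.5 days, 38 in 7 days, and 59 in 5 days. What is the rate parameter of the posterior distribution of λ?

42

Total count: 9 + 5 + 13 + 10 + 16 + 8 + 3 + 7 + 6 = 77.
Total exposure: 9 days.
After the first batch: Gamma(17 + 77, 2 + 9) = Gamma(94, 11).
Total count: 29 + 12 + 82 + 30 + 83 + 38 + 59 = 333.
Total exposure: 1.5 + 1 + 7 + 5 + 4.5 + 7 + 5 = 31 days.
After the second batch: Gamma(94 + 333, 11 + 31) = Gamma(427, 42).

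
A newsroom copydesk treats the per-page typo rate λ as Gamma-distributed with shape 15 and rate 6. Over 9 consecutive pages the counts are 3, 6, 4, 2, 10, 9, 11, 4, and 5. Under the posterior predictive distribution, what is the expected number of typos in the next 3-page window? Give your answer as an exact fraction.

69/5

Total count: 3 + 6 + 4 + 2 + 10 + 9 + 11 + 4 + 5 = 54.
Total exposure: 9 pages.
By Gamma–Poisson conjugacy, the posterior is Gamma(α + Σx, β + Σt) = Gamma(15 + 54, 6 + 9) = Gamma(69, 15).
Predictive mean over a 3-page window = T·E[λ|data] = 3·69/15 = 69/5.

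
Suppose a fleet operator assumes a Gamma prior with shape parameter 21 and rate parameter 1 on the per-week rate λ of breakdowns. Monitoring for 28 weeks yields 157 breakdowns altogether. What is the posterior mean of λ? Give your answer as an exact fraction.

178/29

Total count 157 over total exposure 28 weeks.
Posterior: α' = 21 + 157 = 178, β' = 1 + 28 = 29.
Posterior mean = α'/β' = 178/29.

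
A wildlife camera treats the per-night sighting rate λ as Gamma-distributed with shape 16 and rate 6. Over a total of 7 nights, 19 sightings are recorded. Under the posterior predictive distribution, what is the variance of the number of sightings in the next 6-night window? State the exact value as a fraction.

3990/169

Total count 19 over total exposure 7 nights.
Posterior: α' = 16 + 19 = 35, β' = 6 + 7 = 13.
The posterior predictive for a window of length T is Negative Binomial with variance T·α'·(β'+T)/β'² = 6·35·19/169 = 3990/169.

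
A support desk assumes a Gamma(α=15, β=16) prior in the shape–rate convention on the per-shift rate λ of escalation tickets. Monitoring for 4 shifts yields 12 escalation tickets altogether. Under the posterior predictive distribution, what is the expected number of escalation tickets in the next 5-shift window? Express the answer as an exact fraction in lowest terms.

27/4

Total count 12 over total exposure 4 shifts.
By Gamma–Poisson conjugacy, the posterior is Gamma(α + Σx, β + Σt) = Gamma(15 + 12, 16 + 4) = Gamma(27, 20).
Predictive mean over a 5-shift window = T·E[λ|data] = 5·27/20 = 27/4.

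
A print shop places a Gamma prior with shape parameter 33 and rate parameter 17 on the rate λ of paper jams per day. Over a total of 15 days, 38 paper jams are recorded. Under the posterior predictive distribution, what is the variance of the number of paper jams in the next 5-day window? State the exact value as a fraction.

Total count 38 over total exposure 15 days.
Conjugate update: add total count to the shape and total exposure to the rate, giving Gamma(71, 32).
The posterior predictive for a window of length T is Negative Binomial with variance T·α'·(β'+T)/β'² = 5·71·37/1024 = 13135/1024.

13135/1024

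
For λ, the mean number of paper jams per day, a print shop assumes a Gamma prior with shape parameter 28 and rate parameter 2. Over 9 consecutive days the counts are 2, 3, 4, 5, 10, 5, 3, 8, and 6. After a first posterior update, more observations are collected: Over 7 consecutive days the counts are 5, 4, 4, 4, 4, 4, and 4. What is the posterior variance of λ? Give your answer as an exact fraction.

103/324

Total count: 2 + 3 + 4 + 5 + 10 + 5 + 3 + 8 + 6 = 46.
Total exposure: 9 days.
After the first batch: Gamma(28 + 46, 2 + 9) = Gamma(74, 11).
Total count: 5 + 4 + 4 + 4 + 4 + 4 + 4 = 29.
Total exposure: 7 days.
After the second batch: Gamma(74 + 29, 11 + 7) = Gamma(103, 18).
Posterior variance = α'/β'² = 103/324.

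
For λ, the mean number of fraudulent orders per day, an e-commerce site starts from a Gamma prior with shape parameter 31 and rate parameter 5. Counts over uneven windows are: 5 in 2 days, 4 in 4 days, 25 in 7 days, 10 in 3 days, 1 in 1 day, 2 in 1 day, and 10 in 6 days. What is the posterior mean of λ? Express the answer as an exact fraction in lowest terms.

Total count: 5 + 4 + 25 + 10 + 1 + 2 + 10 = 57.
Total exposure: 2 + 4 + 7 + 3 + 1 + 1 + 6 = 24 days.
The Gamma prior is conjugate for the Poisson rate, so λ | data ~ Gamma(31+57, 5+24) = Gamma(88, 29).
Posterior mean = α'/β' = 88/29.

88/29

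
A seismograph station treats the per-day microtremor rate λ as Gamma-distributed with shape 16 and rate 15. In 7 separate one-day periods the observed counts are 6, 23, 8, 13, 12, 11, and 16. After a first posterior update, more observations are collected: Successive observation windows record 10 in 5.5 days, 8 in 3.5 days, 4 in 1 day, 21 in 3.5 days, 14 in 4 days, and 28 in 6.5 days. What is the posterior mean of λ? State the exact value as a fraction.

95/23

Total count: 6 + 23 + 8 + 13 + 12 + 11 + 16 = 89.
Total exposure: 7 days.
After the first batch: Gamma(16 + 89, 15 + 7) = Gamma(105, 22).
Total count: 10 + 8 + 4 + 21 + 14 + 28 = 85.
Total exposure: 5.5 + 3.5 + 1 + 3.5 + 4 + 6.5 = 24 days.
After the second batch: Gamma(105 + 85, 22 + 24) = Gamma(190, 46).
Posterior mean = α'/β' = 190/46 = 95/23.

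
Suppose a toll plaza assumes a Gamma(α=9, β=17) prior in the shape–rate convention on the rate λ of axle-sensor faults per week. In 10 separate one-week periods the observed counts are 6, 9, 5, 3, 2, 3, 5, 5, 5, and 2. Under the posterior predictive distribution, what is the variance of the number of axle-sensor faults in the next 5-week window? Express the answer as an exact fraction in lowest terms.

Total count: 6 + 9 + 5 + 3 + 2 + 3 + 5 + 5 + 5 + 2 = 45.
Total exposure: 10 weeks.
Posterior: α' = 9 + 45 = 54, β' = 17 + 10 = 27.
The posterior predictive for a window of length T is Negative Binomial with variance T·α'·(β'+T)/β'² = 5·54·32/729 = 320/27.

320/27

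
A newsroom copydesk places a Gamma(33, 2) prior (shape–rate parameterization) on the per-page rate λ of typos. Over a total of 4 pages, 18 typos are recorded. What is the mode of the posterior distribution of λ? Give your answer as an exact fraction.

25/3

Total count 18 over total exposure 4 pages.
Conjugate update: add total count to the shape and total exposure to the rate, giving Gamma(51, 6).
Posterior mode = (α'−1)/β' = 50/6 = 25/3.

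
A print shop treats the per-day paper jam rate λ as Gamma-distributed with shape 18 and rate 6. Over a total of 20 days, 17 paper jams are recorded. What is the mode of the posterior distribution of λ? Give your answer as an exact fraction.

Total count 17 over total exposure 20 days.
Gamma(α, β) with Poisson data over total exposure Σt gives posterior Gamma(α+Σx, β+Σt) = Gamma(35, 26).
Posterior mode = (α'−1)/β' = 34/26 = 17/13.

17/13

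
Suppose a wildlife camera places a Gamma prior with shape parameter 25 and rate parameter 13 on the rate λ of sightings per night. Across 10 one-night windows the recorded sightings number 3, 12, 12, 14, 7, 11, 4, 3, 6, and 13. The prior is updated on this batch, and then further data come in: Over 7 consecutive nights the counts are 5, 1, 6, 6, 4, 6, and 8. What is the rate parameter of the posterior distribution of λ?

Total count: 3 + 12 + 12 + 14 + 7 + 11 + 4 + 3 + 6 + 13 = 85.
Total exposure: 10 nights.
After the first batch: Gamma(25 + 85, 13 + 10) = Gamma(110, 23).
Total count: 5 + 1 + 6 + 6 + 4 + 6 + 8 = 36.
Total exposure: 7 nights.
After the second batch: Gamma(110 + 36, 23 + 7) = Gamma(146, 30).

30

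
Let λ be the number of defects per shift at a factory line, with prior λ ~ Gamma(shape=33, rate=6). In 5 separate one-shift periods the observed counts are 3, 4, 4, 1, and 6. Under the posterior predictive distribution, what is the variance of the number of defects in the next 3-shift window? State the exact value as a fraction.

Total count: 3 + 4 + 4 + 1 + 6 = 18.
Total exposure: 5 shifts.
By Gamma–Poisson conjugacy, the posterior is Gamma(α + Σx, β + Σt) = Gamma(33 + 18, 6 + 5) = Gamma(51, 11).
The posterior predictive for a window of length T is Negative Binomial with variance T·α'·(β'+T)/β'² = 3·51·14/121 = 2142/121.

2142/121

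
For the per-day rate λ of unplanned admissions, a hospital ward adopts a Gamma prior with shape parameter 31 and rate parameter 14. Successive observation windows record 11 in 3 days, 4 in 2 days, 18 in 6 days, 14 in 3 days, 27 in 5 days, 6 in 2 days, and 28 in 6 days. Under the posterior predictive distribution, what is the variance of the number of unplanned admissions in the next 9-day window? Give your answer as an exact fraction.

62550/1681

Total count: 11 + 4 + 18 + 14 + 27 + 6 + 28 = 108.
Total exposure: 3 + 2 + 6 + 3 + 5 + 2 + 6 = 27 days.
Conjugate update: add total count to the shape and total exposure to the rate, giving Gamma(139, 41).
The posterior predictive for a window of length T is Negative Binomial with variance T·α'·(β'+T)/β'² = 9·139·50/1681 = 62550/1681.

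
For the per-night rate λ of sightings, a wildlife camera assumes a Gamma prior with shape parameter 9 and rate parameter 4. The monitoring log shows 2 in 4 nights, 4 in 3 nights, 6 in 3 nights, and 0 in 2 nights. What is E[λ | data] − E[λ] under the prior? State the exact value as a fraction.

Total count: 2 + 4 + 6 + 0 = 12.
Total exposure: 4 + 3 + 3 + 2 = 12 nights.
By Gamma–Poisson conjugacy, the posterior is Gamma(α + Σx, β + Σt) = Gamma(9 + 12, 4 + 12) = Gamma(21, 16).
Posterior mean = 21/16 = 21/16; prior mean = 9/4 = 9/4. Difference = 21/16 − 9/4 = -15/16.

-15/16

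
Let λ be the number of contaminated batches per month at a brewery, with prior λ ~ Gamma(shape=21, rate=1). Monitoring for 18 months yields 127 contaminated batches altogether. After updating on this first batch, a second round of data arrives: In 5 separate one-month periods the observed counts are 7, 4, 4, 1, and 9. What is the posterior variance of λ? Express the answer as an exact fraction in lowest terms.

173/576

Total count 127 over total exposure 18 months.
After the first batch: Gamma(21 + 127, 1 + 18) = Gamma(148, 19).
Total count: 7 + 4 + 4 + 1 + 9 = 25.
Total exposure: 5 months.
After the second batch: Gamma(148 + 25, 19 + 5) = Gamma(173, 24).
Posterior variance = α'/β'² = 173/576.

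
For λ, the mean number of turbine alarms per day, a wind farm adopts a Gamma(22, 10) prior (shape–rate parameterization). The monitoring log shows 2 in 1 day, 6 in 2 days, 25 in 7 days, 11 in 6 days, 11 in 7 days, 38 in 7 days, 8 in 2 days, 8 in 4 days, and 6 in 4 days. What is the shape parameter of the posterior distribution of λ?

137

Total count: 2 + 6 + 25 + 11 + 11 + 38 + 8 + 8 + 6 = 115.
Total exposure: 1 + 2 + 7 + 6 + 7 + 7 + 2 + 4 + 4 = 40 days.
Gamma(α, β) with Poisson data over total exposure Σt gives posterior Gamma(α+Σx, β+Σt) = Gamma(137, 50).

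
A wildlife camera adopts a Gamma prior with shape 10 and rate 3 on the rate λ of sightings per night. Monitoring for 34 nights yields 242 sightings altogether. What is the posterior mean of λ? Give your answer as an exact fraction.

252/37

Total count 242 over total exposure 34 nights.
Posterior: α' = 10 + 242 = 252, β' = 3 + 34 = 37.
Posterior mean = α'/β' = 252/37.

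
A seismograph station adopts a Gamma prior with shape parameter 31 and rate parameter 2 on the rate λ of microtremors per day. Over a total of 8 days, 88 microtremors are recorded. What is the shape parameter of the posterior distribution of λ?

Total count 88 over total exposure 8 days.
Posterior: α' = 31 + 88 = 119, β' = 2 + 8 = 10.

119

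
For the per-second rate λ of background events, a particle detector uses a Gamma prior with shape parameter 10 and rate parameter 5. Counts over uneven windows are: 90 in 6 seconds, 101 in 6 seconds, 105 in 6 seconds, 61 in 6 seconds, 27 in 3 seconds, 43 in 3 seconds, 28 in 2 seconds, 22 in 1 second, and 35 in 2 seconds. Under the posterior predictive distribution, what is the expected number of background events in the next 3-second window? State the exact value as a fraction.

Total count: 90 + 101 + 105 + 61 + 27 + 43 + 28 + 22 + 35 = 512.
Total exposure: 6 + 6 + 6 + 6 + 3 + 3 + 2 + 1 + 2 = 35 seconds.
By Gamma–Poisson conjugacy, the posterior is Gamma(α + Σx, β + Σt) = Gamma(10 + 512, 5 + 35) = Gamma(522, 40).
Predictive mean over a 3-second window = T·E[λ|data] = 3·522/40 = 783/20.

783/20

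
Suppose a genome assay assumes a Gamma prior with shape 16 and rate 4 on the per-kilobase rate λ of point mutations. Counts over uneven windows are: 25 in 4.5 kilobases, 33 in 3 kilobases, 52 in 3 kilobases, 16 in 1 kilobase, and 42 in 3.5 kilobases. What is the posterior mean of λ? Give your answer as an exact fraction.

184/19

Total count: 25 + 33 + 52 + 16 + 42 = 168.
Total exposure: 4.5 + 3 + 3 + 1 + 3.5 = 15 kilobases.
By Gamma–Poisson conjugacy, the posterior is Gamma(α + Σx, β + Σt) = Gamma(16 + 168, 4 + 15) = Gamma(184, 19).
Posterior mean = α'/β' = 184/19.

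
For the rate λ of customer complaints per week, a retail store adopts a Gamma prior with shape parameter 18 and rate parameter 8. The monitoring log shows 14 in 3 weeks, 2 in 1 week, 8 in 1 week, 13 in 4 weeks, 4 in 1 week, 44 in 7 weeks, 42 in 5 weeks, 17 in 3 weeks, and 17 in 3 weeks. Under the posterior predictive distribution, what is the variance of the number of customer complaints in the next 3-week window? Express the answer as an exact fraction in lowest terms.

Total count: 14 + 2 + 8 + 13 + 4 + 44 + 42 + 17 + 17 = 161.
Total exposure: 3 + 1 + 1 + 4 + 1 + 7 + 5 + 3 + 3 = 28 weeks.
Gamma(α, β) with Poisson data over total exposure Σt gives posterior Gamma(α+Σx, β+Σt) = Gamma(179, 36).
The posterior predictive for a window of length T is Negative Binomial with variance T·α'·(β'+T)/β'² = 3·179·39/1296 = 2327/144.

2327/144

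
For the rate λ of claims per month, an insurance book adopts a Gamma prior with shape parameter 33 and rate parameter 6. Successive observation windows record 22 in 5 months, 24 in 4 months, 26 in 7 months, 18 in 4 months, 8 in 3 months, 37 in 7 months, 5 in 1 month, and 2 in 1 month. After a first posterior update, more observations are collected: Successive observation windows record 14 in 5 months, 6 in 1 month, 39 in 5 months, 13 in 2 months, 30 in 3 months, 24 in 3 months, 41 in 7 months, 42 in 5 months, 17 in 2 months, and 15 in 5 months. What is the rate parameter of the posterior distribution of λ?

Total count: 22 + 24 + 26 + 18 + 8 + 37 + 5 + 2 = 142.
Total exposure: 5 + 4 + 7 + 4 + 3 + 7 + 1 + 1 = 32 months.
After the first batch: Gamma(33 + 142, 6 + 32) = Gamma(175, 38).
Total count: 14 + 6 + 39 + 13 + 30 + 24 + 41 + 42 + 17 + 15 = 241.
Total exposure: 5 + 1 + 5 + 2 + 3 + 3 + 7 + 5 + 2 + 5 = 38 months.
After the second batch: Gamma(175 + 241, 38 + 38) = Gamma(416, 76).

76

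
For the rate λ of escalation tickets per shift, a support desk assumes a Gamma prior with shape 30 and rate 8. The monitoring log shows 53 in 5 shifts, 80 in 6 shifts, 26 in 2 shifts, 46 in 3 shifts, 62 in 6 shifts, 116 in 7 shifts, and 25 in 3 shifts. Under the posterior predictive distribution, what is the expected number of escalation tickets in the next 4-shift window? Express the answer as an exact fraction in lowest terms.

219/5

Total count: 53 + 80 + 26 + 46 + 62 + 116 + 25 = 408.
Total exposure: 5 + 6 + 2 + 3 + 6 + 7 + 3 = 32 shifts.
By Gamma–Poisson conjugacy, the posterior is Gamma(α + Σx, β + Σt) = Gamma(30 + 408, 8 + 32) = Gamma(438, 40).
Predictive mean over a 4-shift window = T·E[λ|data] = 4·438/40 = 219/5.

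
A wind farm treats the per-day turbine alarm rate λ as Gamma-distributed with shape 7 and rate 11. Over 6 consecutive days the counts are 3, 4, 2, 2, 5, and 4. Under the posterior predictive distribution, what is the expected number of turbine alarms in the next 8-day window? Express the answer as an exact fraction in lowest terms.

216/17

Total count: 3 + 4 + 2 + 2 + 5 + 4 = 20.
Total exposure: 6 days.
Gamma(α, β) with Poisson data over total exposure Σt gives posterior Gamma(α+Σx, β+Σt) = Gamma(27, 17).
Predictive mean over an 8-day window = T·E[λ|data] = 8·27/17 = 216/17.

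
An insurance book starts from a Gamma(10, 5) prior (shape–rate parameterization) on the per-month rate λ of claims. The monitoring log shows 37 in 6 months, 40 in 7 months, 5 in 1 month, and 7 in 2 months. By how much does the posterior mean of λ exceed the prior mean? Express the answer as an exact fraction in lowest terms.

19/7

Total count: 37 + 40 + 5 + 7 = 89.
Total exposure: 6 + 7 + 1 + 2 = 16 months.
Gamma(α, β) with Poisson data over total exposure Σt gives posterior Gamma(α+Σx, β+Σt) = Gamma(99, 21).
Posterior mean = 99/21 = 33/7; prior mean = 10/5 = 2. Difference = 33/7 − 2 = 19/7.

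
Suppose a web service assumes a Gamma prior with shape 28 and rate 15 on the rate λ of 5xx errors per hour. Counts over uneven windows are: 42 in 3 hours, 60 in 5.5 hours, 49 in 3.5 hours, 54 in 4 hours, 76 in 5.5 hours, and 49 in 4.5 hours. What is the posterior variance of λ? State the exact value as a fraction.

Total count: 42 + 60 + 49 + 54 + 76 + 49 = 330.
Total exposure: 3 + 5.5 + 3.5 + 4 + 5.5 + 4.5 = 26 hours.
Gamma(α, β) with Poisson data over total exposure Σt gives posterior Gamma(α+Σx, β+Σt) = Gamma(358, 41).
Posterior variance = α'/β'² = 358/1681.

358/1681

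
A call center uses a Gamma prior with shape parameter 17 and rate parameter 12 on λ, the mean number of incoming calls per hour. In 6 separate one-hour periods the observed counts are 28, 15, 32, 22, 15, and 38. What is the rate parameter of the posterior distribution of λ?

18

Total count: 28 + 15 + 32 + 22 + 15 + 38 = 150.
Total exposure: 6 hours.
Conjugate update: add total count to the shape and total exposure to the rate, giving Gamma(167, 18).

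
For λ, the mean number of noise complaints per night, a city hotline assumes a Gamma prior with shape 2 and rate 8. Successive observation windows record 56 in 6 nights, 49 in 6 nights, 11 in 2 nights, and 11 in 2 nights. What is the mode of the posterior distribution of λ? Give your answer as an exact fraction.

Total count: 56 + 49 + 11 + 11 = 127.
Total exposure: 6 + 6 + 2 + 2 = 16 nights.
By Gamma–Poisson conjugacy, the posterior is Gamma(α + Σx, β + Σt) = Gamma(2 + 127, 8 + 16) = Gamma(129, 24).
Posterior mode = (α'−1)/β' = 128/24 = 16/3.

16/3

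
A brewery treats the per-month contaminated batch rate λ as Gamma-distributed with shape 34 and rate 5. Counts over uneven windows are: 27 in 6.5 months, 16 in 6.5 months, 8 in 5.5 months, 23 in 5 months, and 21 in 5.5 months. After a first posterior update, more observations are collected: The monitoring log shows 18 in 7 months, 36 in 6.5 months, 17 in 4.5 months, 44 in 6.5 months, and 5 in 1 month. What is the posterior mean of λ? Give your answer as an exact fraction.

498/119

Total count: 27 + 16 + 8 + 23 + 21 = 95.
Total exposure: 6.5 + 6.5 + 5.5 + 5 + 5.5 = 29 months.
After the first batch: Gamma(34 + 95, 5 + 29) = Gamma(129, 34).
Total count: 18 + 36 + 17 + 44 + 5 = 120.
Total exposure: 7 + 6.5 + 4.5 + 6.5 + 1 = 25.5 months.
After the second batch: Gamma(129 + 120, 34 + 25.5) = Gamma(249, 119/2).
Posterior mean = α'/β' = 249/(119/2) = 498/119.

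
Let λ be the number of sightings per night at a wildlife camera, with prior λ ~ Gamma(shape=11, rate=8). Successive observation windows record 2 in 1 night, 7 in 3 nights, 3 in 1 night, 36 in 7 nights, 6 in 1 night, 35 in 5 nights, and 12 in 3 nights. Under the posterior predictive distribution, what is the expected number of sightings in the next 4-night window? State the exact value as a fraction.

Total count: 2 + 7 + 3 + 36 + 6 + 35 + 12 = 101.
Total exposure: 1 + 3 + 1 + 7 + 1 + 5 + 3 = 21 nights.
The Gamma prior is conjugate for the Poisson rate, so λ | data ~ Gamma(11+101, 8+21) = Gamma(112, 29).
Predictive mean over a 4-night window = T·E[λ|data] = 4·112/29 = 448/29.

448/29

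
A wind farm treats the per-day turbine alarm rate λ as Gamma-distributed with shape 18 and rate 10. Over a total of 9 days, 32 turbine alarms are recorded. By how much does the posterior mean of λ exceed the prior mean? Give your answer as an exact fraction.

79/95

Total count 32 over total exposure 9 days.
Gamma(α, β) with Poisson data over total exposure Σt gives posterior Gamma(α+Σx, β+Σt) = Gamma(50, 19).
Posterior mean = 50/19 = 50/19; prior mean = 18/10 = 9/5. Difference = 50/19 − 9/5 = 79/95.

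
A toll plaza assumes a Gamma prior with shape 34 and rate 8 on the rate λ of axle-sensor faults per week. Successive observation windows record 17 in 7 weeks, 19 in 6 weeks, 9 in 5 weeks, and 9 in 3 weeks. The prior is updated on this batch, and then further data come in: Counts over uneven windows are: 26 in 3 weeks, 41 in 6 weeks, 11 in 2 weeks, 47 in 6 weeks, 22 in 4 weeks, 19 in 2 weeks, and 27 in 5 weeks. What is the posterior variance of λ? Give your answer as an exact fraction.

281/3249

Total count: 17 + 19 + 9 + 9 = 54.
Total exposure: 7 + 6 + 5 + 3 = 21 weeks.
After the first batch: Gamma(34 + 54, 8 + 21) = Gamma(88, 29).
Total count: 26 + 41 + 11 + 47 + 22 + 19 + 27 = 193.
Total exposure: 3 + 6 + 2 + 6 + 4 + 2 + 5 = 28 weeks.
After the second batch: Gamma(88 + 193, 29 + 28) = Gamma(281, 57).
Posterior variance = α'/β'² = 281/3249.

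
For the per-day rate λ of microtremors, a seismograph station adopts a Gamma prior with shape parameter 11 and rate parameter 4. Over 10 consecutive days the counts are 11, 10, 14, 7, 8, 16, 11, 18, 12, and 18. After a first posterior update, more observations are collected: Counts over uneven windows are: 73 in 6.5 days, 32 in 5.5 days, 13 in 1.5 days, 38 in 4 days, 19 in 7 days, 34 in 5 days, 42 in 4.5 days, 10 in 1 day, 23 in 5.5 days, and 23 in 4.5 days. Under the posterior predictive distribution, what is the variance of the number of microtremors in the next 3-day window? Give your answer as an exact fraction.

Total count: 11 + 10 + 14 + 7 + 8 + 16 + 11 + 18 + 12 + 18 = 125.
Total exposure: 10 days.
After the first batch: Gamma(11 + 125, 4 + 10) = Gamma(136, 14).
Total count: 73 + 32 + 13 + 38 + 19 + 34 + 42 + 10 + 23 + 23 = 307.
Total exposure: 6.5 + 5.5 + 1.5 + 4 + 7 + 5 + 4.5 + 1 + 5.5 + 4.5 = 45 days.
After the second batch: Gamma(136 + 307, 14 + 45) = Gamma(443, 59).
The posterior predictive for a window of length T is Negative Binomial with variance T·α'·(β'+T)/β'² = 3·443·62/3481 = 82398/3481.

82398/3481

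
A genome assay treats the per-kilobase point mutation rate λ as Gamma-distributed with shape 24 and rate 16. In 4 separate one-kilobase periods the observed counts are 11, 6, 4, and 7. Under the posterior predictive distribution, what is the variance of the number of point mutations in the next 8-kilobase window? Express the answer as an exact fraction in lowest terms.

728/25

Total count: 11 + 6 + 4 + 7 = 28.
Total exposure: 4 kilobases.
By Gamma–Poisson conjugacy, the posterior is Gamma(α + Σx, β + Σt) = Gamma(24 + 28, 16 + 4) = Gamma(52, 20).
The posterior predictive for a window of length T is Negative Binomial with variance T·α'·(β'+T)/β'² = 8·52·28/400 = 728/25.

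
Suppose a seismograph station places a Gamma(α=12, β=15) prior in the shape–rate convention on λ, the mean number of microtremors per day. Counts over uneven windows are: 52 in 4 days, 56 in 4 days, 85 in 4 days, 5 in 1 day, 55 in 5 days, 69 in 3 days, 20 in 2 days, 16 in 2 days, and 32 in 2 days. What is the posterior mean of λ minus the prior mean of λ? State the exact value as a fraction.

Total count: 52 + 56 + 85 + 5 + 55 + 69 + 20 + 16 + 32 = 390.
Total exposure: 4 + 4 + 4 + 1 + 5 + 3 + 2 + 2 + 2 = 27 days.
Gamma(α, β) with Poisson data over total exposure Σt gives posterior Gamma(α+Σx, β+Σt) = Gamma(402, 42).
Posterior mean = 402/42 = 67/7; prior mean = 12/15 = 4/5. Difference = 67/7 − 4/5 = 307/35.

307/35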